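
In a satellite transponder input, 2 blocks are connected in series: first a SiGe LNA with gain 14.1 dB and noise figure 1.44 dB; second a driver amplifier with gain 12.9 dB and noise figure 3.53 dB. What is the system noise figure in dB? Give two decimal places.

1.59 dB

Convert to linear (a loss of L dB is a gain of −L dB): F_i = 10^(NF_i/10), G_i = 10^(G_i,dB/10)
  Stage 1: F_1 = 10^(1.44/10) = 1.393, G_1 = 10^(14.1/10) = 25.70
  Stage 2: F_2 = 10^(3.53/10) = 2.254, G_2 = 10^(12.9/10) = 19.50
Friis cascade:
  F = 1.393 + (2.254 − 1)/25.70 = 1.442
NF = 10 log₁₀(1.442) = 1.59 dB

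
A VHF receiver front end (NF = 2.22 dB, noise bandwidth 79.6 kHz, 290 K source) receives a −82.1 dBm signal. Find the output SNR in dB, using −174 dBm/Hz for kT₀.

40.7 dB

Noise floor: N = −174 + 10 log₁₀(B) + NF
10 log₁₀(7.96×10⁴) = 49.01 dB
N = −174 + 49.01 + 2.22 = −122.77 dBm
SNR = P_sig − N = −82.1 − (−122.77) = 40.67 dB → 40.7 dB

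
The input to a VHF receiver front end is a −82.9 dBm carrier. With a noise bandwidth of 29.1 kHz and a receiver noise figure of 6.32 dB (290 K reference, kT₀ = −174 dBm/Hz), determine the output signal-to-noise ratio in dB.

40.1 dB

Noise floor: N = −174 + 10 log₁₀(B) + NF
10 log₁₀(2.91×10⁴) = 44.64 dB
N = −174 + 44.64 + 6.32 = −123.04 dBm
SNR = P_sig − N = −82.9 − (−123.04) = 40.14 dB → 40.1 dB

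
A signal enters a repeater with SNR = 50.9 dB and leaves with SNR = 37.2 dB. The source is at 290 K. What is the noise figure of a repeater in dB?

13.7 dB

NF (dB) = SNR_in(dB) − SNR_out(dB) when the source is at T₀
NF = 50.9 − 37.2 = 13.7 dB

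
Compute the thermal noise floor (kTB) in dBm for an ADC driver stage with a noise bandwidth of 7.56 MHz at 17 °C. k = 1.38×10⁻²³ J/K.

T = 17 °C + 273.15 = 290.15 K
P_n = kTB = 1.38×10⁻²³ × 290.15 × 7.56×10⁶ = 3.03×10⁻¹⁴ W
In dBm: 10 log₁₀(3.03×10⁻¹⁴ / 10⁻³) = −105.2 dBm

−105.2 dBm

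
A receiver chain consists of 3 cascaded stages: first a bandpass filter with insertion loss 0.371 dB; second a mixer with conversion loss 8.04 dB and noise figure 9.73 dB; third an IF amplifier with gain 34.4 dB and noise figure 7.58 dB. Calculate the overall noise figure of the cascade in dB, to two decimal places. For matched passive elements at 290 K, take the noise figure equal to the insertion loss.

Convert to linear (a loss of L dB is a gain of −L dB): F_i = 10^(NF_i/10), G_i = 10^(G_i,dB/10)
  Stage 1: F_1 = 10^(0.371/10) = 1.089, G_1 = 10^(−0.371/10) = 0.9181
  Stage 2: F_2 = 10^(9.73/10) = 9.397, G_2 = 10^(−8.04/10) = 0.1570
  Stage 3: F_3 = 10^(7.58/10) = 5.728, G_3 = 10^(34.4/10) = 2754
Friis cascade:
  F = 1.089 + (9.397 − 1)/0.9181 + (5.728 − 1)/0.1442 = 43.03
NF = 10 log₁₀(43.03) = 16.34 dB

16.34 dB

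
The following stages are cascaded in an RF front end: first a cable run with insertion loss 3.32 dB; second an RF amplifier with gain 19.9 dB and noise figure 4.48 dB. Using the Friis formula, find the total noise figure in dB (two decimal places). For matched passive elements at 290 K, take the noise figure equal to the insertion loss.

Convert to linear (a loss of L dB is a gain of −L dB): F_i = 10^(NF_i/10), G_i = 10^(G_i,dB/10)
  Stage 1: F_1 = 10^(3.32/10) = 2.148, G_1 = 10^(−3.32/10) = 0.4656
  Stage 2: F_2 = 10^(4.48/10) = 2.805, G_2 = 10^(19.9/10) = 97.72
Friis cascade:
  F = 2.148 + (2.805 − 1)/0.4656 = 6.026
NF = 10 log₁₀(6.026) = 7.80 dB

7.80 dB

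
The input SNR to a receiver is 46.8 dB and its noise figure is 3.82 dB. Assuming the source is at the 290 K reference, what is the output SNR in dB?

By definition F = SNR_in/SNR_out, so in dB: SNR_out = SNR_in − NF
SNR_out = 46.8 − 3.82 = 42.98 dB

42.98 dB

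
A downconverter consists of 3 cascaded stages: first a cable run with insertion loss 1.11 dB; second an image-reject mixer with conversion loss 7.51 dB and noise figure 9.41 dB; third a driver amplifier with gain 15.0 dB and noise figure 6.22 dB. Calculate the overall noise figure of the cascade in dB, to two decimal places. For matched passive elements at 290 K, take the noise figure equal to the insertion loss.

15.37 dB

Convert to linear (a loss of L dB is a gain of −L dB): F_i = 10^(NF_i/10), G_i = 10^(G_i,dB/10)
  Stage 1: F_1 = 10^(1.11/10) = 1.291, G_1 = 10^(−1.11/10) = 0.7745
  Stage 2: F_2 = 10^(9.41/10) = 8.730, G_2 = 10^(−7.51/10) = 0.1774
  Stage 3: F_3 = 10^(6.22/10) = 4.188, G_3 = 10^(15.0/10) = 31.62
Friis cascade:
  F = 1.291 + (8.730 − 1)/0.7745 + (4.188 − 1)/0.1374 = 34.47
NF = 10 log₁₀(34.47) = 15.37 dB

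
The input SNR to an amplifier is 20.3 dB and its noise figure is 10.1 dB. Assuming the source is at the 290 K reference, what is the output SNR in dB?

By definition F = SNR_in/SNR_out, so in dB: SNR_out = SNR_in − NF
SNR_out = 20.3 − 10.1 = 10.2 dB

10.2 dB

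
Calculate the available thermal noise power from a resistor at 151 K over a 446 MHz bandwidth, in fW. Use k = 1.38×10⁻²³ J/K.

P_n = kTB = 1.38×10⁻²³ × 151 × 4.46×10⁸ = 9.29×10⁻¹³ W = 929 fW

929 fW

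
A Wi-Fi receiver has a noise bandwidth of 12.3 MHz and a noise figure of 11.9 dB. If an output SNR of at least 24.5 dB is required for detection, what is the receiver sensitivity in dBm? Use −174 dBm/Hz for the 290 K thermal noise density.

Sensitivity = −174 + 10 log₁₀(B) + NF + SNR_min
= −174 + 70.9 + 11.9 + 24.5
= −66.7 dBm → −66.7 dBm

−66.7 dBm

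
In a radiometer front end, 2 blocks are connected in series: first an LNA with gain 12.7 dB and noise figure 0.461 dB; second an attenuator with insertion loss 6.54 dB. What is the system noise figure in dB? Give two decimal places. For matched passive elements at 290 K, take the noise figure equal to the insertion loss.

Convert to linear (a loss of L dB is a gain of −L dB): F_i = 10^(NF_i/10), G_i = 10^(G_i,dB/10)
  Stage 1: F_1 = 10^(0.461/10) = 1.112, G_1 = 10^(12.7/10) = 18.62
  Stage 2: F_2 = 10^(6.54/10) = 4.508, G_2 = 10^(−6.54/10) = 0.2218
Friis cascade:
  F = 1.112 + (4.508 − 1)/18.62 = 1.300
NF = 10 log₁₀(1.300) = 1.14 dB

1.14 dB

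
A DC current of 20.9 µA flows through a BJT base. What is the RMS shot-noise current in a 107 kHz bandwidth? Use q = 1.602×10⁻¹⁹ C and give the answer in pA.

I_n = √(2qI·B)
2qI·B = 2 × 1.602×10⁻¹⁹ × 2.09×10⁻⁵ × 1.07×10⁵ = 7.17×10⁻¹⁹ A²
I_n = √(7.17×10⁻¹⁹) = 8.46×10⁻¹⁰ A = 846 pA

846 pA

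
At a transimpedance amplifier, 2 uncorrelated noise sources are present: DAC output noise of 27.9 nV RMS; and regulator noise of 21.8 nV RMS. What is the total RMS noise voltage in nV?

35.4 nV

Uncorrelated sources add in power (mean-square): V_tot = √(ΣV_i²)
V_tot = √[(2.79×10⁻⁸)² + (2.18×10⁻⁸)²] = 3.54×10⁻⁸ V = 35.4 nV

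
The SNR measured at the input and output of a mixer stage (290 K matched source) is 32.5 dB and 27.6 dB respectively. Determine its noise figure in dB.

NF (dB) = SNR_in(dB) − SNR_out(dB) when the source is at T₀
NF = 32.5 − 27.6 = 4.9 dB

4.9 dB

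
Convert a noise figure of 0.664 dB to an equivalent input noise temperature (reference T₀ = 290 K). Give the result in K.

47.9 K

F = 10^(0.664/10) = 1.1652
T_e = (F − 1)·T₀ = (1.1652 − 1) × 290 = 47.9 K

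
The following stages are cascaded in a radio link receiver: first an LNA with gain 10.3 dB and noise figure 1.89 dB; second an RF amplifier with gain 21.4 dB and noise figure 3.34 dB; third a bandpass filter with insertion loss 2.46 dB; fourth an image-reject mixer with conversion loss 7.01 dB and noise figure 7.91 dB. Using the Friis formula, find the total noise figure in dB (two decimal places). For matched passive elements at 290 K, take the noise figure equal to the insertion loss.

2.20 dB

Convert to linear (a loss of L dB is a gain of −L dB): F_i = 10^(NF_i/10), G_i = 10^(G_i,dB/10)
  Stage 1: F_1 = 10^(1.89/10) = 1.545, G_1 = 10^(10.3/10) = 10.72
  Stage 2: F_2 = 10^(3.34/10) = 2.158, G_2 = 10^(21.4/10) = 138.0
  Stage 3: F_3 = 10^(2.46/10) = 1.762, G_3 = 10^(−2.46/10) = 0.5675
  Stage 4: F_4 = 10^(7.91/10) = 6.180, G_4 = 10^(−7.01/10) = 0.1991
Friis cascade:
  F = 1.545 + (2.158 − 1)/10.72 + (1.762 − 1)/1479 + (6.180 − 1)/839.5 = 1.660
NF = 10 log₁₀(1.660) = 2.20 dB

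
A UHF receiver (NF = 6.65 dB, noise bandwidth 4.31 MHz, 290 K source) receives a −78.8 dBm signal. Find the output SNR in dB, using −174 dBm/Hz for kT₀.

Noise floor: N = −174 + 10 log₁₀(B) + NF
10 log₁₀(4.31×10⁶) = 66.34 dB
N = −174 + 66.34 + 6.65 = −101.01 dBm
SNR = P_sig − N = −78.8 − (−101.01) = 22.21 dB → 22.2 dB

22.2 dB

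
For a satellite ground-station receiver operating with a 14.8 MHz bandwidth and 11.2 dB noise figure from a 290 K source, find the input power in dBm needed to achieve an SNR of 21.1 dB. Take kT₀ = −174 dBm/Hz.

Sensitivity = −174 + 10 log₁₀(B) + NF + SNR_min
= −174 + 71.7 + 11.2 + 21.1
= −70.0 dBm → −70.0 dBm

−70.0 dBm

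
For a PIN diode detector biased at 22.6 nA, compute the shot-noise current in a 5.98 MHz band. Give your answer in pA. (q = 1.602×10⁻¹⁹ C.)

I_n = √(2qI·B)
2qI·B = 2 × 1.602×10⁻¹⁹ × 2.26×10⁻⁸ × 5.98×10⁶ = 4.33×10⁻²⁰ A²
I_n = √(4.33×10⁻²⁰) = 2.08×10⁻¹⁰ A = 208 pA

208 pA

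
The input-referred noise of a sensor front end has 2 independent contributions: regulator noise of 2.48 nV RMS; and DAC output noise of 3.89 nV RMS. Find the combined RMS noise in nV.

Uncorrelated sources add in power (mean-square): V_tot = √(ΣV_i²)
V_tot = √[(2.48×10⁻⁹)² + (3.89×10⁻⁹)²] = 4.61×10⁻⁹ V = 4.61 nV

4.61 nV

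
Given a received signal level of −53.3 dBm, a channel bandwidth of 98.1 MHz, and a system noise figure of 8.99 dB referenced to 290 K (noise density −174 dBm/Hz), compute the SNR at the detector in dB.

31.8 dB

Noise floor: N = −174 + 10 log₁₀(B) + NF
10 log₁₀(9.81×10⁷) = 79.92 dB
N = −174 + 79.92 + 8.99 = −85.09 dBm
SNR = P_sig − N = −53.3 − (−85.09) = 31.79 dB → 31.8 dB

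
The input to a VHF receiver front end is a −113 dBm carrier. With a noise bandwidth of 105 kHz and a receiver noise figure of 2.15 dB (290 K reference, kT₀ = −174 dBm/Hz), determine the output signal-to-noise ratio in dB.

Noise floor: N = −174 + 10 log₁₀(B) + NF
10 log₁₀(1.05×10⁵) = 50.21 dB
N = −174 + 50.21 + 2.15 = −121.64 dBm
SNR = P_sig − N = −113 − (−121.64) = 8.64 dB → 8.6 dB

8.6 dB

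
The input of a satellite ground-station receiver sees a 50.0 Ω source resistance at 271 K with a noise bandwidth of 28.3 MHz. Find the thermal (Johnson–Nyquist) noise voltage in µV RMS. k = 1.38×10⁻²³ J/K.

4.60 µV

V_n = √(4kTRB)
4kTRB = 4 × 1.38×10⁻²³ × 271 × 5.00×10¹ × 2.83×10⁷ = 2.12×10⁻¹¹ V²
V_n = √(2.12×10⁻¹¹) = 4.60×10⁻⁶ V = 4.60 µV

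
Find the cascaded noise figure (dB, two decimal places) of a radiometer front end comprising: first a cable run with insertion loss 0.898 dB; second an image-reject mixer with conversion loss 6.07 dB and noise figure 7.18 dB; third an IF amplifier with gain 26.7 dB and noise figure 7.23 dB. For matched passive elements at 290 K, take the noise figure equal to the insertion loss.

Convert to linear (a loss of L dB is a gain of −L dB): F_i = 10^(NF_i/10), G_i = 10^(G_i,dB/10)
  Stage 1: F_1 = 10^(0.898/10) = 1.230, G_1 = 10^(−0.898/10) = 0.8132
  Stage 2: F_2 = 10^(7.18/10) = 5.224, G_2 = 10^(−6.07/10) = 0.2472
  Stage 3: F_3 = 10^(7.23/10) = 5.284, G_3 = 10^(26.7/10) = 467.7
Friis cascade:
  F = 1.230 + (5.224 − 1)/0.8132 + (5.284 − 1)/0.2010 = 27.74
NF = 10 log₁₀(27.74) = 14.43 dB

14.43 dB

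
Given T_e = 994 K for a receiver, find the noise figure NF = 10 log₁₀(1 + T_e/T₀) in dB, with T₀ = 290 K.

F = 1 + T_e/T₀ = 1 + 994/290 = 4.42759
NF = 10 log₁₀(4.42759) = 6.46 dB

6.46 dB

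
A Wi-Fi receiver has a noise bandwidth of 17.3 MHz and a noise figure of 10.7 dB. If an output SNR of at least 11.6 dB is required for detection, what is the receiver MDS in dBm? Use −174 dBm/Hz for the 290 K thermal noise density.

−79.3 dBm

Sensitivity = −174 + 10 log₁₀(B) + NF + SNR_min
= −174 + 72.38 + 10.7 + 11.6
= −79.32 dBm → −79.3 dBm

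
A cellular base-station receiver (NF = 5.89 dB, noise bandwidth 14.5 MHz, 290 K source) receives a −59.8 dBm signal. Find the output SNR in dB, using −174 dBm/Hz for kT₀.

Noise floor: N = −174 + 10 log₁₀(B) + NF
10 log₁₀(1.45×10⁷) = 71.61 dB
N = −174 + 71.61 + 5.89 = −96.50 dBm
SNR = P_sig − N = −59.8 − (−96.50) = 36.70 dB → 36.7 dB

36.7 dB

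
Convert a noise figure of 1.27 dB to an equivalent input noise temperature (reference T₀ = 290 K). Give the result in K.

F = 10^(1.27/10) = 1.33968
T_e = (F − 1)·T₀ = (1.33968 − 1) × 290 = 98.5 K

98.5 K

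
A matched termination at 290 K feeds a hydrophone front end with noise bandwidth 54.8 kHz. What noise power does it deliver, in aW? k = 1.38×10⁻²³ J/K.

219 aW

P_n = kTB = 1.38×10⁻²³ × 290 × 5.48×10⁴ = 2.19×10⁻¹⁶ W = 219 aW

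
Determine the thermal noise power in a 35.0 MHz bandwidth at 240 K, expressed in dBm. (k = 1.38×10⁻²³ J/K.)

P_n = kTB = 1.38×10⁻²³ × 240 × 3.50×10⁷ = 1.16×10⁻¹³ W
In dBm: 10 log₁₀(1.16×10⁻¹³ / 10⁻³) = −99.4 dBm

−99.4 dBm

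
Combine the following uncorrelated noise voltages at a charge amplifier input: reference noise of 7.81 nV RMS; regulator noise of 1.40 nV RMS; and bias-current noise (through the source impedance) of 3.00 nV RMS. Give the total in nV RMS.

8.48 nV

Uncorrelated sources add in power (mean-square): V_tot = √(ΣV_i²)
V_tot = √[(7.81×10⁻⁹)² + (1.40×10⁻⁹)² + (3.00×10⁻⁹)²] = 8.48×10⁻⁹ V = 8.48 nV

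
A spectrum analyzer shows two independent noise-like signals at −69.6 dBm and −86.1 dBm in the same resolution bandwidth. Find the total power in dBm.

−69.5 dBm

Convert to linear, add, convert back:
P₁ = 1.10×10⁻¹⁰ W, P₂ = 2.45×10⁻¹² W
P_tot = 1.12×10⁻¹⁰ W → 10 log₁₀(P_tot / 10⁻³) = −69.5 dBm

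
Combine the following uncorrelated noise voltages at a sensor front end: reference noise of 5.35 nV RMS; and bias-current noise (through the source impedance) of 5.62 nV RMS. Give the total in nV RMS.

7.76 nV

Uncorrelated sources add in power (mean-square): V_tot = √(ΣV_i²)
V_tot = √[(5.35×10⁻⁹)² + (5.62×10⁻⁹)²] = 7.76×10⁻⁹ V = 7.76 nV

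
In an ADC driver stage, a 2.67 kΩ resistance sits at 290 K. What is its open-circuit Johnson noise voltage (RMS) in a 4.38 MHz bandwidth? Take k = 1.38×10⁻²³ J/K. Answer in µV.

V_n = √(4kTRB)
4kTRB = 4 × 1.38×10⁻²³ × 290 × 2.67×10³ × 4.38×10⁶ = 1.87×10⁻¹⁰ V²
V_n = √(1.87×10⁻¹⁰) = 1.37×10⁻⁵ V = 13.7 µV

13.7 µV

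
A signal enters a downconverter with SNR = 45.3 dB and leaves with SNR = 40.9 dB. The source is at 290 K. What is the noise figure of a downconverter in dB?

4.4 dB

NF (dB) = SNR_in(dB) − SNR_out(dB) when the source is at T₀
NF = 45.3 − 40.9 = 4.4 dB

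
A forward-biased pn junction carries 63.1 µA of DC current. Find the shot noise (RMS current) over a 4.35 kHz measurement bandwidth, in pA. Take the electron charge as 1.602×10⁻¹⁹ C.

I_n = √(2qI·B)
2qI·B = 2 × 1.602×10⁻¹⁹ × 6.31×10⁻⁵ × 4.35×10³ = 8.79×10⁻²⁰ A²
I_n = √(8.79×10⁻²⁰) = 2.97×10⁻¹⁰ A = 297 pA

297 pA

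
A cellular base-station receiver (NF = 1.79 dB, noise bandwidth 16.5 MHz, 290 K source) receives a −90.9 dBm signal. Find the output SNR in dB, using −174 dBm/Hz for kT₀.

Noise floor: N = −174 + 10 log₁₀(B) + NF
10 log₁₀(1.65×10⁷) = 72.17 dB
N = −174 + 72.17 + 1.79 = −100.04 dBm
SNR = P_sig − N = −90.9 − (−100.04) = 9.14 dB → 9.1 dB

9.1 dB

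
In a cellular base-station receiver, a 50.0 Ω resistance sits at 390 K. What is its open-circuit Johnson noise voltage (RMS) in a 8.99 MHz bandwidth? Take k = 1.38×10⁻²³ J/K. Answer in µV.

3.11 µV

V_n = √(4kTRB)
4kTRB = 4 × 1.38×10⁻²³ × 390 × 5.00×10¹ × 8.99×10⁶ = 9.68×10⁻¹² V²
V_n = √(9.68×10⁻¹²) = 3.11×10⁻⁶ V = 3.11 µV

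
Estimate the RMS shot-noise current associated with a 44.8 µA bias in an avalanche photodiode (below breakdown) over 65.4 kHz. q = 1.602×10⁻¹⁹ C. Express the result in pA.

I_n = √(2qI·B)
2qI·B = 2 × 1.602×10⁻¹⁹ × 4.48×10⁻⁵ × 6.54×10⁴ = 9.39×10⁻¹⁹ A²
I_n = √(9.39×10⁻¹⁹) = 9.69×10⁻¹⁰ A = 969 pA

969 pA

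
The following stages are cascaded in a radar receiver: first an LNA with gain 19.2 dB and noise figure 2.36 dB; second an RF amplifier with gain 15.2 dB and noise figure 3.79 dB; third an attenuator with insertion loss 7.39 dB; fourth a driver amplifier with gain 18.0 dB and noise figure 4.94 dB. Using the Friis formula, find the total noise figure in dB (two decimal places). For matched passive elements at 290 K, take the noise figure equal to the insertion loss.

Convert to linear (a loss of L dB is a gain of −L dB): F_i = 10^(NF_i/10), G_i = 10^(G_i,dB/10)
  Stage 1: F_1 = 10^(2.36/10) = 1.722, G_1 = 10^(19.2/10) = 83.18
  Stage 2: F_2 = 10^(3.79/10) = 2.393, G_2 = 10^(15.2/10) = 33.11
  Stage 3: F_3 = 10^(7.39/10) = 5.483, G_3 = 10^(−7.39/10) = 0.1824
  Stage 4: F_4 = 10^(4.94/10) = 3.119, G_4 = 10^(18.0/10) = 63.10
Friis cascade:
  F = 1.722 + (2.393 − 1)/83.18 + (5.483 − 1)/2754 + (3.119 − 1)/502.3 = 1.744
NF = 10 log₁₀(1.744) = 2.42 dB

2.42 dB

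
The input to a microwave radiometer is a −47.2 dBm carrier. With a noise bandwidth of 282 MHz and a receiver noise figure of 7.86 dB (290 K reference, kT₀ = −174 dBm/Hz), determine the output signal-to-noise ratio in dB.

Noise floor: N = −174 + 10 log₁₀(B) + NF
10 log₁₀(2.82×10⁸) = 84.5 dB
N = −174 + 84.5 + 7.86 = −81.64 dBm
SNR = P_sig − N = −47.2 − (−81.64) = 34.44 dB → 34.4 dB

34.4 dB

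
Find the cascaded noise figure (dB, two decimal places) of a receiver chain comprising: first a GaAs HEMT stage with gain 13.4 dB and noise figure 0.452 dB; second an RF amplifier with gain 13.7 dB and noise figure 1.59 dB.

0.53 dB

Convert to linear (a loss of L dB is a gain of −L dB): F_i = 10^(NF_i/10), G_i = 10^(G_i,dB/10)
  Stage 1: F_1 = 10^(0.452/10) = 1.110, G_1 = 10^(13.4/10) = 21.88
  Stage 2: F_2 = 10^(1.59/10) = 1.442, G_2 = 10^(13.7/10) = 23.44
Friis cascade:
  F = 1.110 + (1.442 − 1)/21.88 = 1.130
NF = 10 log₁₀(1.130) = 0.53 dB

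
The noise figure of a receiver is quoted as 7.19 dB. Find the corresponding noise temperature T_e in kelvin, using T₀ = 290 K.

F = 10^(7.19/10) = 5.236
T_e = (F − 1)·T₀ = (5.236 − 1) × 290 = 1228 K

1228 K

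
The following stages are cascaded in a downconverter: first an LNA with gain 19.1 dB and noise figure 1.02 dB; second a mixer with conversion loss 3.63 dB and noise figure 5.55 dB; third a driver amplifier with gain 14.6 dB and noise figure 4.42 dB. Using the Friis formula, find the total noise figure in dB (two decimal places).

1.29 dB

Convert to linear (a loss of L dB is a gain of −L dB): F_i = 10^(NF_i/10), G_i = 10^(G_i,dB/10)
  Stage 1: F_1 = 10^(1.02/10) = 1.265, G_1 = 10^(19.1/10) = 81.28
  Stage 2: F_2 = 10^(5.55/10) = 3.589, G_2 = 10^(−3.63/10) = 0.4335
  Stage 3: F_3 = 10^(4.42/10) = 2.767, G_3 = 10^(14.6/10) = 28.84
Friis cascade:
  F = 1.265 + (3.589 − 1)/81.28 + (2.767 − 1)/35.24 = 1.347
NF = 10 log₁₀(1.347) = 1.29 dB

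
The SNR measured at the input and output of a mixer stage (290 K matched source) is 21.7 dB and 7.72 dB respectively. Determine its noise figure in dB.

NF (dB) = SNR_in(dB) − SNR_out(dB) when the source is at T₀
NF = 21.7 − 7.72 = 13.98 dB

13.98 dB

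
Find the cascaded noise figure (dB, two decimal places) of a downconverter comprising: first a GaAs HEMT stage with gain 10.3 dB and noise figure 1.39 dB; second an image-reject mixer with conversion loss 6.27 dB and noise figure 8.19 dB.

Convert to linear (a loss of L dB is a gain of −L dB): F_i = 10^(NF_i/10), G_i = 10^(G_i,dB/10)
  Stage 1: F_1 = 10^(1.39/10) = 1.377, G_1 = 10^(10.3/10) = 10.72
  Stage 2: F_2 = 10^(8.19/10) = 6.592, G_2 = 10^(−6.27/10) = 0.2360
Friis cascade:
  F = 1.377 + (6.592 − 1)/10.72 = 1.899
NF = 10 log₁₀(1.899) = 2.79 dB

2.79 dB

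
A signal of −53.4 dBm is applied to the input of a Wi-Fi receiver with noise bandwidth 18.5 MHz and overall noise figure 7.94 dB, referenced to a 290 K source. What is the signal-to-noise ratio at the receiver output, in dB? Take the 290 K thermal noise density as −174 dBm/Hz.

40.0 dB

Noise floor: N = −174 + 10 log₁₀(B) + NF
10 log₁₀(1.85×10⁷) = 72.67 dB
N = −174 + 72.67 + 7.94 = −93.39 dBm
SNR = P_sig − N = −53.4 − (−93.39) = 39.99 dB → 40.0 dB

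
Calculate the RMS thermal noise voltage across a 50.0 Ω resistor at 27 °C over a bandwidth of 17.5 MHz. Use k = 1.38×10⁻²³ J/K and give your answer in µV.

T = 27 °C + 273.15 = 300.15 K
V_n = √(4kTRB)
4kTRB = 4 × 1.38×10⁻²³ × 300.15 × 5.00×10¹ × 1.75×10⁷ = 1.45×10⁻¹¹ V²
V_n = √(1.45×10⁻¹¹) = 3.81×10⁻⁶ V = 3.81 µV

3.81 µV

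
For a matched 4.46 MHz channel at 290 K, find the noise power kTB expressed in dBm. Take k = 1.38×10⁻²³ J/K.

−107.5 dBm

P_n = kTB = 1.38×10⁻²³ × 290 × 4.46×10⁶ = 1.78×10⁻¹⁴ W
In dBm: 10 log₁₀(1.78×10⁻¹⁴ / 10⁻³) = −107.5 dBm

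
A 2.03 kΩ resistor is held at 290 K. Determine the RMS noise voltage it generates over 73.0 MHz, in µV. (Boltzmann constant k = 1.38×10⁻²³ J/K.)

V_n = √(4kTRB)
4kTRB = 4 × 1.38×10⁻²³ × 290 × 2.03×10³ × 7.30×10⁷ = 2.37×10⁻⁹ V²
V_n = √(2.37×10⁻⁹) = 4.87×10⁻⁵ V = 48.7 µV

48.7 µV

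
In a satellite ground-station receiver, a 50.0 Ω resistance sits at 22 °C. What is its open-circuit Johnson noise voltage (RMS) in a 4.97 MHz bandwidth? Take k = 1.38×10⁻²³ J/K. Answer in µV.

T = 22 °C + 273.15 = 295.15 K
V_n = √(4kTRB)
4kTRB = 4 × 1.38×10⁻²³ × 295.15 × 5.00×10¹ × 4.97×10⁶ = 4.05×10⁻¹² V²
V_n = √(4.05×10⁻¹²) = 2.01×10⁻⁶ V = 2.01 µV

2.01 µV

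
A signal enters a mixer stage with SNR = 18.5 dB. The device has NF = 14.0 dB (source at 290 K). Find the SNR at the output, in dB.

4.5 dB

By definition F = SNR_in/SNR_out, so in dB: SNR_out = SNR_in − NF
SNR_out = 18.5 − 14.0 = 4.5 dB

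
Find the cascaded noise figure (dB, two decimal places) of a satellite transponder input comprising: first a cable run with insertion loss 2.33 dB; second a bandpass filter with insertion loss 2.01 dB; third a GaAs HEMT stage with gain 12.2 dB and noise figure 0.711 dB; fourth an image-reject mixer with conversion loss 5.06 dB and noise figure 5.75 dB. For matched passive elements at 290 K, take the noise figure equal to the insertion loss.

5.62 dB

Convert to linear (a loss of L dB is a gain of −L dB): F_i = 10^(NF_i/10), G_i = 10^(G_i,dB/10)
  Stage 1: F_1 = 10^(2.33/10) = 1.710, G_1 = 10^(−2.33/10) = 0.5848
  Stage 2: F_2 = 10^(2.01/10) = 1.589, G_2 = 10^(−2.01/10) = 0.6295
  Stage 3: F_3 = 10^(0.711/10) = 1.178, G_3 = 10^(12.2/10) = 16.60
  Stage 4: F_4 = 10^(5.75/10) = 3.758, G_4 = 10^(−5.06/10) = 0.3119
Friis cascade:
  F = 1.710 + (1.589 − 1)/0.5848 + (1.178 − 1)/0.3681 + (3.758 − 1)/6.109 = 3.651
NF = 10 log₁₀(3.651) = 5.62 dB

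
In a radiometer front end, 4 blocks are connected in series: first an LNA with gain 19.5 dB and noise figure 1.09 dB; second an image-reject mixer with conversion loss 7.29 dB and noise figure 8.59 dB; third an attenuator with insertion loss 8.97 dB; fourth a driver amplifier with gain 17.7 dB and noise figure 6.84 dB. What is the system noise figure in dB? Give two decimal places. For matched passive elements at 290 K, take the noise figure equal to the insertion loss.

5.55 dB

Convert to linear (a loss of L dB is a gain of −L dB): F_i = 10^(NF_i/10), G_i = 10^(G_i,dB/10)
  Stage 1: F_1 = 10^(1.09/10) = 1.285, G_1 = 10^(19.5/10) = 89.13
  Stage 2: F_2 = 10^(8.59/10) = 7.228, G_2 = 10^(−7.29/10) = 0.1866
  Stage 3: F_3 = 10^(8.97/10) = 7.889, G_3 = 10^(−8.97/10) = 0.1268
  Stage 4: F_4 = 10^(6.84/10) = 4.831, G_4 = 10^(17.7/10) = 58.88
Friis cascade:
  F = 1.285 + (7.228 − 1)/89.13 + (7.889 − 1)/16.63 + (4.831 − 1)/2.109 = 3.586
NF = 10 log₁₀(3.586) = 5.55 dB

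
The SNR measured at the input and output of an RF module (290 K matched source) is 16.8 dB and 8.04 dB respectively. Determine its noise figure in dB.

NF (dB) = SNR_in(dB) − SNR_out(dB) when the source is at T₀
NF = 16.8 − 8.04 = 8.76 dB

8.76 dB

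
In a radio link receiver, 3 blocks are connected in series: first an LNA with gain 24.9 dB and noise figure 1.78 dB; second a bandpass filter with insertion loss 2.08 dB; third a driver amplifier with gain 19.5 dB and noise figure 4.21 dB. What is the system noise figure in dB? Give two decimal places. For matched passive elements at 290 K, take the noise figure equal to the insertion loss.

Convert to linear (a loss of L dB is a gain of −L dB): F_i = 10^(NF_i/10), G_i = 10^(G_i,dB/10)
  Stage 1: F_1 = 10^(1.78/10) = 1.507, G_1 = 10^(24.9/10) = 309.0
  Stage 2: F_2 = 10^(2.08/10) = 1.614, G_2 = 10^(−2.08/10) = 0.6194
  Stage 3: F_3 = 10^(4.21/10) = 2.636, G_3 = 10^(19.5/10) = 89.13
Friis cascade:
  F = 1.507 + (1.614 − 1)/309.0 + (2.636 − 1)/191.4 = 1.517
NF = 10 log₁₀(1.517) = 1.81 dB

1.81 dB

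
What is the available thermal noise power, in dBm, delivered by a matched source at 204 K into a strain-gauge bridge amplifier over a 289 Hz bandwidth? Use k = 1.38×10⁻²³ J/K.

P_n = kTB = 1.38×10⁻²³ × 204 × 2.89×10² = 8.14×10⁻¹⁹ W
In dBm: 10 log₁₀(8.14×10⁻¹⁹ / 10⁻³) = −150.9 dBm

−150.9 dBm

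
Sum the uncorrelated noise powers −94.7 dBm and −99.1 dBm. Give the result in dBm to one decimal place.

Convert to linear, add, convert back:
P₁ = 3.39×10⁻¹³ W, P₂ = 1.23×10⁻¹³ W
P_tot = 4.62×10⁻¹³ W → 10 log₁₀(P_tot / 10⁻³) = −93.4 dBm

−93.4 dBm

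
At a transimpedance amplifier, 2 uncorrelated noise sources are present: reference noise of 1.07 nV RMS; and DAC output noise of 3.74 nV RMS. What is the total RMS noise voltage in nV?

Uncorrelated sources add in power (mean-square): V_tot = √(ΣV_i²)
V_tot = √[(1.07×10⁻⁹)² + (3.74×10⁻⁹)²] = 3.89×10⁻⁹ V = 3.89 nV

3.89 nV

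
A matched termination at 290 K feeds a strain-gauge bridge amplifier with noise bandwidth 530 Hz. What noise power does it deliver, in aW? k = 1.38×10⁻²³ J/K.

2.12 aW

P_n = kTB = 1.38×10⁻²³ × 290 × 5.30×10² = 2.12×10⁻¹⁸ W = 2.12 aW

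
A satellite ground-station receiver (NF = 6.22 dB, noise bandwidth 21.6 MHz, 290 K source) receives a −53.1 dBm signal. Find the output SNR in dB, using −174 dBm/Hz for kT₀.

41.3 dB

Noise floor: N = −174 + 10 log₁₀(B) + NF
10 log₁₀(2.16×10⁷) = 73.34 dB
N = −174 + 73.34 + 6.22 = −94.44 dBm
SNR = P_sig − N = −53.1 − (−94.44) = 41.34 dB → 41.3 dB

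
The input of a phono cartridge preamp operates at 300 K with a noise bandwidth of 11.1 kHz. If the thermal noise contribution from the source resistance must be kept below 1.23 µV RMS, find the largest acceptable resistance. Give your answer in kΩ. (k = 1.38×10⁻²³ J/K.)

Johnson–Nyquist: V_n = √(4kTRB) ⇒ R = V_n² / (4kTB)
4kTB = 4 × 1.38×10⁻²³ × 300 × 1.11×10⁴ = 1.84×10⁻¹⁶
R = (1.23×10⁻⁶)² / 1.84×10⁻¹⁶ = 8.23×10³ Ω = 8.23 kΩ

8.23 kΩ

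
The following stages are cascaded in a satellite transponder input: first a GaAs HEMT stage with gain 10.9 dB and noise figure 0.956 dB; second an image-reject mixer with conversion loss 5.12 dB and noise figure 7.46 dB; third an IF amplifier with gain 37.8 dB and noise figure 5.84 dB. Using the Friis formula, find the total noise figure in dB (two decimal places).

Convert to linear (a loss of L dB is a gain of −L dB): F_i = 10^(NF_i/10), G_i = 10^(G_i,dB/10)
  Stage 1: F_1 = 10^(0.956/10) = 1.246, G_1 = 10^(10.9/10) = 12.30
  Stage 2: F_2 = 10^(7.46/10) = 5.572, G_2 = 10^(−5.12/10) = 0.3076
  Stage 3: F_3 = 10^(5.84/10) = 3.837, G_3 = 10^(37.8/10) = 6026
Friis cascade:
  F = 1.246 + (5.572 − 1)/12.30 + (3.837 − 1)/3.784 = 2.368
NF = 10 log₁₀(2.368) = 3.74 dB

3.74 dB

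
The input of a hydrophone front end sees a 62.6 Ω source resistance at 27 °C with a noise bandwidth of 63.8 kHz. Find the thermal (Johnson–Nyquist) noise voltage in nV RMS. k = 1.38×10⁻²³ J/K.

T = 27 °C + 273.15 = 300.15 K
V_n = √(4kTRB)
4kTRB = 4 × 1.38×10⁻²³ × 300.15 × 6.26×10¹ × 6.38×10⁴ = 6.62×10⁻¹⁴ V²
V_n = √(6.62×10⁻¹⁴) = 2.57×10⁻⁷ V = 257 nV

257 nV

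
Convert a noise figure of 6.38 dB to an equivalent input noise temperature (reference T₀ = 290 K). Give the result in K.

970 K

F = 10^(6.38/10) = 4.3451
T_e = (F − 1)·T₀ = (4.3451 − 1) × 290 = 970 K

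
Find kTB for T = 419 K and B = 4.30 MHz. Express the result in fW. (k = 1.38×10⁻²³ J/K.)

24.9 fW

P_n = kTB = 1.38×10⁻²³ × 419 × 4.30×10⁶ = 2.49×10⁻¹⁴ W = 24.9 fW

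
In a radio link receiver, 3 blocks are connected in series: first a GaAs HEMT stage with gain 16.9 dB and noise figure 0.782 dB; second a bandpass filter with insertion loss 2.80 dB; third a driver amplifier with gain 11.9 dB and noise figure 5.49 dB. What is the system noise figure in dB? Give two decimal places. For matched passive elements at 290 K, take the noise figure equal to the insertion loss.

1.19 dB

Convert to linear (a loss of L dB is a gain of −L dB): F_i = 10^(NF_i/10), G_i = 10^(G_i,dB/10)
  Stage 1: F_1 = 10^(0.782/10) = 1.197, G_1 = 10^(16.9/10) = 48.98
  Stage 2: F_2 = 10^(2.80/10) = 1.905, G_2 = 10^(−2.80/10) = 0.5248
  Stage 3: F_3 = 10^(5.49/10) = 3.540, G_3 = 10^(11.9/10) = 15.49
Friis cascade:
  F = 1.197 + (1.905 − 1)/48.98 + (3.540 − 1)/25.70 = 1.315
NF = 10 log₁₀(1.315) = 1.19 dB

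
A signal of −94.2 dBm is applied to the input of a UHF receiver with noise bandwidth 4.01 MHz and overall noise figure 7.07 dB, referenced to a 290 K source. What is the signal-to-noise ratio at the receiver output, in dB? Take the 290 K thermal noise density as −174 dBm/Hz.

6.7 dB

Noise floor: N = −174 + 10 log₁₀(B) + NF
10 log₁₀(4.01×10⁶) = 66.03 dB
N = −174 + 66.03 + 7.07 = −100.90 dBm
SNR = P_sig − N = −94.2 − (−100.90) = 6.70 dB → 6.7 dB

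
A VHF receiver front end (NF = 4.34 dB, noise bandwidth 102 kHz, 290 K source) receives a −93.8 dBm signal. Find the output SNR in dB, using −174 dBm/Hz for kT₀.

25.8 dB

Noise floor: N = −174 + 10 log₁₀(B) + NF
10 log₁₀(1.02×10⁵) = 50.09 dB
N = −174 + 50.09 + 4.34 = −119.57 dBm
SNR = P_sig − N = −93.8 − (−119.57) = 25.77 dB → 25.8 dB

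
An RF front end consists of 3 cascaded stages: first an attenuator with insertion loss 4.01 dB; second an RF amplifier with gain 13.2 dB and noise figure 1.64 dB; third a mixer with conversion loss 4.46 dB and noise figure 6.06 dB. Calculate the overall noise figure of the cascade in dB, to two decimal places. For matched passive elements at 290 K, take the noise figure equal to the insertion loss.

Convert to linear (a loss of L dB is a gain of −L dB): F_i = 10^(NF_i/10), G_i = 10^(G_i,dB/10)
  Stage 1: F_1 = 10^(4.01/10) = 2.518, G_1 = 10^(−4.01/10) = 0.3972
  Stage 2: F_2 = 10^(1.64/10) = 1.459, G_2 = 10^(13.2/10) = 20.89
  Stage 3: F_3 = 10^(6.06/10) = 4.036, G_3 = 10^(−4.46/10) = 0.3581
Friis cascade:
  F = 2.518 + (1.459 − 1)/0.3972 + (4.036 − 1)/8.299 = 4.039
NF = 10 log₁₀(4.039) = 6.06 dB

6.06 dB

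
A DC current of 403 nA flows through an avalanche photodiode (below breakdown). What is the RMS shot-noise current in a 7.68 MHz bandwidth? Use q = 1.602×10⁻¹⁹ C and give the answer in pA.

I_n = √(2qI·B)
2qI·B = 2 × 1.602×10⁻¹⁹ × 4.03×10⁻⁷ × 7.68×10⁶ = 9.92×10⁻¹⁹ A²
I_n = √(9.92×10⁻¹⁹) = 9.96×10⁻¹⁰ A = 996 pA

996 pA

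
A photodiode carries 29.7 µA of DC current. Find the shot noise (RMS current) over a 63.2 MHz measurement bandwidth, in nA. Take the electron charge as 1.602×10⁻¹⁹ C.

24.5 nA

I_n = √(2qI·B)
2qI·B = 2 × 1.602×10⁻¹⁹ × 2.97×10⁻⁵ × 6.32×10⁷ = 6.01×10⁻¹⁶ A²
I_n = √(6.01×10⁻¹⁶) = 2.45×10⁻⁸ A = 24.5 nA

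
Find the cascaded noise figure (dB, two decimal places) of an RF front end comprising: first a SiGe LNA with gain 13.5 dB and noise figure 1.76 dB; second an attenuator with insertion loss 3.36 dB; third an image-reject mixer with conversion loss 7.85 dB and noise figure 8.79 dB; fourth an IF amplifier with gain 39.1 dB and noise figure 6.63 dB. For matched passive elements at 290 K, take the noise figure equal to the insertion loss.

Convert to linear (a loss of L dB is a gain of −L dB): F_i = 10^(NF_i/10), G_i = 10^(G_i,dB/10)
  Stage 1: F_1 = 10^(1.76/10) = 1.500, G_1 = 10^(13.5/10) = 22.39
  Stage 2: F_2 = 10^(3.36/10) = 2.168, G_2 = 10^(−3.36/10) = 0.4613
  Stage 3: F_3 = 10^(8.79/10) = 7.568, G_3 = 10^(−7.85/10) = 0.1641
  Stage 4: F_4 = 10^(6.63/10) = 4.603, G_4 = 10^(39.1/10) = 8128
Friis cascade:
  F = 1.500 + (2.168 − 1)/22.39 + (7.568 − 1)/10.33 + (4.603 − 1)/1.694 = 4.314
NF = 10 log₁₀(4.314) = 6.35 dB

6.35 dB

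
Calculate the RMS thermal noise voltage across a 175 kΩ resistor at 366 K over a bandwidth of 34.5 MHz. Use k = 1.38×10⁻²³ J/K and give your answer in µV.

349 µV

V_n = √(4kTRB)
4kTRB = 4 × 1.38×10⁻²³ × 366 × 1.75×10⁵ × 3.45×10⁷ = 1.22×10⁻⁷ V²
V_n = √(1.22×10⁻⁷) = 3.49×10⁻⁴ V = 349 µV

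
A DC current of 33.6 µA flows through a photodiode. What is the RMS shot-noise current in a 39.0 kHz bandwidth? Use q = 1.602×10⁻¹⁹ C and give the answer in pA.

I_n = √(2qI·B)
2qI·B = 2 × 1.602×10⁻¹⁹ × 3.36×10⁻⁵ × 3.90×10⁴ = 4.20×10⁻¹⁹ A²
I_n = √(4.20×10⁻¹⁹) = 6.48×10⁻¹⁰ A = 648 pA

648 pA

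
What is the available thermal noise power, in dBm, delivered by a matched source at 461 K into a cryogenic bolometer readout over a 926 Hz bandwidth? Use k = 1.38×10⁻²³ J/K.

−142.3 dBm

P_n = kTB = 1.38×10⁻²³ × 461 × 9.26×10² = 5.89×10⁻¹⁸ W
In dBm: 10 log₁₀(5.89×10⁻¹⁸ / 10⁻³) = −142.3 dBm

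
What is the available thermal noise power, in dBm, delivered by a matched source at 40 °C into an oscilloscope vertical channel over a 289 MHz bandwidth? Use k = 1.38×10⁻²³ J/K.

−89.0 dBm

T = 40 °C + 273.15 = 313.15 K
P_n = kTB = 1.38×10⁻²³ × 313.15 × 2.89×10⁸ = 1.25×10⁻¹² W
In dBm: 10 log₁₀(1.25×10⁻¹² / 10⁻³) = −89.0 dBm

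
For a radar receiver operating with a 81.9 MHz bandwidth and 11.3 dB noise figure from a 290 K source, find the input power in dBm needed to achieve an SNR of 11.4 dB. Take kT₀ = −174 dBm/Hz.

Sensitivity = −174 + 10 log₁₀(B) + NF + SNR_min
= −174 + 79.13 + 11.3 + 11.4
= −72.17 dBm → −72.2 dBm

−72.2 dBm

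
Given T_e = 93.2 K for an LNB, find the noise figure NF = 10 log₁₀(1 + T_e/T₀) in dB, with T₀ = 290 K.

F = 1 + T_e/T₀ = 1 + 93.2/290 = 1.32138
NF = 10 log₁₀(1.32138) = 1.21 dB

1.21 dB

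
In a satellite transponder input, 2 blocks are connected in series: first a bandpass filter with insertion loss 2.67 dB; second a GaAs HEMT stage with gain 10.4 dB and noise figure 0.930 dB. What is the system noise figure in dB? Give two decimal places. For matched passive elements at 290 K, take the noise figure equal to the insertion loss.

Convert to linear (a loss of L dB is a gain of −L dB): F_i = 10^(NF_i/10), G_i = 10^(G_i,dB/10)
  Stage 1: F_1 = 10^(2.67/10) = 1.849, G_1 = 10^(−2.67/10) = 0.5408
  Stage 2: F_2 = 10^(0.930/10) = 1.239, G_2 = 10^(10.4/10) = 10.96
Friis cascade:
  F = 1.849 + (1.239 − 1)/0.5408 = 2.291
NF = 10 log₁₀(2.291) = 3.60 dB

3.60 dB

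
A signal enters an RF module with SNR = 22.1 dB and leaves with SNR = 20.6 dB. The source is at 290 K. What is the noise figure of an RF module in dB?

1.5 dB

NF (dB) = SNR_in(dB) − SNR_out(dB) when the source is at T₀
NF = 22.1 − 20.6 = 1.5 dB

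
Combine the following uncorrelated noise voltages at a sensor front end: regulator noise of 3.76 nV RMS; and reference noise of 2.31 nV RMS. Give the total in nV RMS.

Uncorrelated sources add in power (mean-square): V_tot = √(ΣV_i²)
V_tot = √[(3.76×10⁻⁹)² + (2.31×10⁻⁹)²] = 4.41×10⁻⁹ V = 4.41 nV

4.41 nV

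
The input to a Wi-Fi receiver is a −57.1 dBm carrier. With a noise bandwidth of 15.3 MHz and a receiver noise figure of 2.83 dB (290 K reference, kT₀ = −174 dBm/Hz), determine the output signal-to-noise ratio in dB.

42.2 dB

Noise floor: N = −174 + 10 log₁₀(B) + NF
10 log₁₀(1.53×10⁷) = 71.85 dB
N = −174 + 71.85 + 2.83 = −99.32 dBm
SNR = P_sig − N = −57.1 − (−99.32) = 42.22 dB → 42.2 dB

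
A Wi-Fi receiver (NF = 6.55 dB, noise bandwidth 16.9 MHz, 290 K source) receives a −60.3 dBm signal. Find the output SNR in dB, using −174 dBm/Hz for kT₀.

34.9 dB

Noise floor: N = −174 + 10 log₁₀(B) + NF
10 log₁₀(1.69×10⁷) = 72.28 dB
N = −174 + 72.28 + 6.55 = −95.17 dBm
SNR = P_sig − N = −60.3 − (−95.17) = 34.87 dB → 34.9 dB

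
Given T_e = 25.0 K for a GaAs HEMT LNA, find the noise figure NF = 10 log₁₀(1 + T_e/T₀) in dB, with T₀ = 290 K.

0.359 dB

F = 1 + T_e/T₀ = 1 + 25.0/290 = 1.08621
NF = 10 log₁₀(1.08621) = 0.359 dB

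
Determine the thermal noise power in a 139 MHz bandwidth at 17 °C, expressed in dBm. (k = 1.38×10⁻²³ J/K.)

−92.5 dBm

T = 17 °C + 273.15 = 290.15 K
P_n = kTB = 1.38×10⁻²³ × 290.15 × 1.39×10⁸ = 5.57×10⁻¹³ W
In dBm: 10 log₁₀(5.57×10⁻¹³ / 10⁻³) = −92.5 dBm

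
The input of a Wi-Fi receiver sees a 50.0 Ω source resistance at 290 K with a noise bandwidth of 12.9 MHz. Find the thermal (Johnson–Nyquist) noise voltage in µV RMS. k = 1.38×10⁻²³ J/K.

V_n = √(4kTRB)
4kTRB = 4 × 1.38×10⁻²³ × 290 × 5.00×10¹ × 1.29×10⁷ = 1.03×10⁻¹¹ V²
V_n = √(1.03×10⁻¹¹) = 3.21×10⁻⁶ V = 3.21 µV

3.21 µV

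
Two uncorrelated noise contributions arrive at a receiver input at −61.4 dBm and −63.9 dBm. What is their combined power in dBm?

−59.5 dBm

Convert to linear, add, convert back:
P₁ = 7.24×10⁻¹⁰ W, P₂ = 4.07×10⁻¹⁰ W
P_tot = 1.13×10⁻⁹ W → 10 log₁₀(P_tot / 10⁻³) = −59.5 dBm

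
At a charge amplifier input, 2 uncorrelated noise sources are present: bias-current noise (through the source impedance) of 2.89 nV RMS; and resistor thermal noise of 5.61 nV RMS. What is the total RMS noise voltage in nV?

Uncorrelated sources add in power (mean-square): V_tot = √(ΣV_i²)
V_tot = √[(2.89×10⁻⁹)² + (5.61×10⁻⁹)²] = 6.31×10⁻⁹ V = 6.31 nV

6.31 nV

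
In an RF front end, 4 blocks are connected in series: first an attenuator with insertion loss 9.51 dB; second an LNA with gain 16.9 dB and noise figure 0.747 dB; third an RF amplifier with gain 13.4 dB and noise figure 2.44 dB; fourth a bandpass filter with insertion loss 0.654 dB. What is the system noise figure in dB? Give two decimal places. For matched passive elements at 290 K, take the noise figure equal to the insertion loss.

Convert to linear (a loss of L dB is a gain of −L dB): F_i = 10^(NF_i/10), G_i = 10^(G_i,dB/10)
  Stage 1: F_1 = 10^(9.51/10) = 8.933, G_1 = 10^(−9.51/10) = 0.1119
  Stage 2: F_2 = 10^(0.747/10) = 1.188, G_2 = 10^(16.9/10) = 48.98
  Stage 3: F_3 = 10^(2.44/10) = 1.754, G_3 = 10^(13.4/10) = 21.88
  Stage 4: F_4 = 10^(0.654/10) = 1.163, G_4 = 10^(−0.654/10) = 0.8602
Friis cascade:
  F = 8.933 + (1.188 − 1)/0.1119 + (1.754 − 1)/5.483 + (1.163 − 1)/119.9 = 10.75
NF = 10 log₁₀(10.75) = 10.31 dB

10.31 dB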